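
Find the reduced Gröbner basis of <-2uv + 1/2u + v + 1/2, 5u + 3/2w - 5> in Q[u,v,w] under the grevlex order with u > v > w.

G = {vw - 5/3v - 1/4w + 5/3, u + 3/10w - 1}

f_1 = -2uv + 1/2u + v + 1/2, LT = uv.
f_2 = 5u + 3/2w - 5, LT = u.

S(f_1,f_2): lcm = uv. S = -3/10vw - 1/4u + 1/2v - 1/4.
  leading term vw: no divisor's leading term divides it; move -3/10vw to the remainder.
  leading term u: subtract (-1/20)·f_2 from -1/4u + 1/2v - 1/4 → 1/2v + 3/40w - 1/2
  leading term v: no divisor's leading term divides it; move 1/2v to the remainder.
  leading term w: no divisor's leading term divides it; move 3/40w to the remainder.
  leading term 1: no divisor's leading term divides it; move -1/2 to the remainder.
  remainder -3/10vw + 1/2v + 3/40w - 1/2 ≠ 0; add g_3 = -3/10vw + 1/2v + 3/40w - 1/2 to the basis.

S(f_1,g_3): lcm = uvw. S = 5/3uv - 1/2vw - 5/3u - 1/4w.
  leading term uv: subtract (-5/6)·f_1 from 5/3uv - 1/2vw - 5/3u - 1/4w → -1/2vw - 5/4u + 5/6v - 1/4w + 5/12
  leading term vw: subtract (5/3)·g_3 from -1/2vw - 5/4u + 5/6v - 1/4w + 5/12 → -5/4u - 3/8w + 5/4
  leading term u: subtract (-1/4)·f_2 from -5/4u - 3/8w + 5/4 → 0
  remainder 0.

S(f_2,g_3): leading monomials are coprime, so the S-polynomial reduces to 0 (Buchberger's first criterion).
Every S-polynomial of the final basis reduces to 0, so we have a Gröbner basis.
Inter-reduce: drop elements whose leading term is divisible by another's, tail-reduce, and make monic.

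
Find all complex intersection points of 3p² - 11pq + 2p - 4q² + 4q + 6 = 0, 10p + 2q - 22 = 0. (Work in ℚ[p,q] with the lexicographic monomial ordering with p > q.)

Compute a lex Gröbner basis by Buchberger's algorithm.
f_1 = 3p² - 11pq + 2p - 4q² + 4q + 6, LT = p².
f_2 = 10p + 2q - 22, LT = p.

S(f_1,f_2): lcm = p². S = -58/15pq + 43/15p - 4/3q² + 4/3q + 2.
  leading term pq: subtract (-29/75q)·f_2 from -58/15pq + 43/15p - 4/3q² + 4/3q + 2 → 43/15p - 14/25q² - 538/75q + 2
  leading term p: subtract (43/150)·f_2 from 43/15p - 14/25q² - 538/75q + 2 → -14/25q² - 581/75q + 623/75
  leading term q²: no divisor's leading term divides it; move -14/25q² to the remainder.
  leading term q: no divisor's leading term divides it; move -581/75q to the remainder.
  leading term 1: no divisor's leading term divides it; move 623/75 to the remainder.
  remainder -14/25q² - 581/75q + 623/75 ≠ 0; add h_3 = -14/25q² - 581/75q + 623/75 to the basis.

S(f_1,h_3): leading monomials are coprime, so the S-polynomial reduces to 0 (Buchberger's first criterion).
S(f_2,h_3): leading monomials are coprime, so the S-polynomial reduces to 0 (Buchberger's first criterion).
Every S-polynomial of the final basis reduces to 0, so we have a Gröbner basis.
Inter-reduce: drop elements whose leading term is divisible by another's, tail-reduce, and make monic.
Reduced Gröbner basis: {p + ⅕q - 11/5, q² + 83/6q - 89/6}.

From the last basis element, q² + 83/6q - 89/6 = 0, so q takes values in {-89/6, 1}. Each choice, substituted upward through the basis, yields the corresponding point(s) of the solution set.
  q = -89/6: the earlier basis element becomes p - 31/6 = 0, giving p = 31/6 — point (31/6, -89/6).
  q = 1: the earlier basis element becomes p - 2 = 0, giving p = 2 — point (2, 1).
This is the nonlinear analogue of row-reducing a linear system.

{(31/6, -89/6), (2, 1)}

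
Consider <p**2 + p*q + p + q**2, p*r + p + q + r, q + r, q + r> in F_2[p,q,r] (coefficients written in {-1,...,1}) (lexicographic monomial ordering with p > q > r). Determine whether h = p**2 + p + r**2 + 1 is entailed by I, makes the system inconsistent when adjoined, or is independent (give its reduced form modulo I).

p**2 + p + r**2 + 1 is independent of I; its normal form modulo I is p + 1.

First compute the reduced Gröbner basis of I by Buchberger's algorithm.
f_1 = p**2 + p*q + p + q**2, LT = p**2.
f_2 = p*r + p + q + r, LT = p*r.
f_3 = q + r, LT = q.
f_4 = q + r, LT = q.

S(f_1,f_2): lcm = p**2*r. S = p**2 + p*q*r + p*q + q**2*r.
  leading term p**2: subtract (1)·f_1 from p**2 + p*q*r + p*q + q**2*r → p*q*r + p + q**2*r + q**2
  leading term p*q*r: subtract (q)·f_2 from p*q*r + p + q**2*r + q**2 → p*q + p + q**2*r + q*r
  leading term p*q: subtract (p)·f_3 from p*q + p + q**2*r + q*r → p*r + p + q**2*r + q*r
  leading term p*r: subtract (1)·f_2 from p*r + p + q**2*r + q*r → q**2*r + q*r + q + r
  leading term q**2*r: subtract (q*r)·f_3 from q**2*r + q*r + q + r → q*r**2 + q*r + q + r
  leading term q*r**2: subtract (r**2)·f_3 from q*r**2 + q*r + q + r → q*r + q + r**3 + r
  leading term q*r: subtract (r)·f_3 from q*r + q + r**3 + r → q + r**3 + r**2 + r
  leading term q: subtract (1)·f_3 from q + r**3 + r**2 + r → r**3 + r**2
  leading term r**3: no divisor's leading term divides it; move r**3 to the remainder.
  leading term r**2: no divisor's leading term divides it; move r**2 to the remainder.
  remainder r**3 + r**2 ≠ 0; add k_5 = r**3 + r**2 to the basis.

S(f_1,f_3): leading monomials are coprime, so the S-polynomial reduces to 0 (Buchberger's first criterion).
S(f_1,f_4): leading monomials are coprime, so the S-polynomial reduces to 0 (Buchberger's first criterion).
S(f_2,f_3): leading monomials are coprime, so the S-polynomial reduces to 0 (Buchberger's first criterion).
S(f_2,f_4): leading monomials are coprime, so the S-polynomial reduces to 0 (Buchberger's first criterion).
S(f_3,f_4): lcm = q. S = 0.
  remainder 0.

S(f_1,k_5): leading monomials are coprime, so the S-polynomial reduces to 0 (Buchberger's first criterion).
S(f_2,k_5): lcm = p*r**3. S = q*r**2 + r**3.
  leading term q*r**2: subtract (r**2)·f_3 from q*r**2 + r**3 → 0
  remainder 0.

S(f_3,k_5): leading monomials are coprime, so the S-polynomial reduces to 0 (Buchberger's first criterion).
S(f_4,k_5): leading monomials are coprime, so the S-polynomial reduces to 0 (Buchberger's first criterion).
Every S-polynomial of the final basis reduces to 0, so we have a Gröbner basis.
Inter-reduce: drop elements whose leading term is divisible by another's, tail-reduce, and make monic.
Reduced Gröbner basis: {p**2 + r**2, p*r + p, q + r, r**3 + r**2}.
Label its elements g_1 = p**2 + r**2, g_2 = p*r + p, g_3 = q + r, g_4 = r**3 + r**2.

Reduce h = p**2 + p + r**2 + 1 modulo G:
  leading term p**2: subtract (1)·g_1 from p**2 + p + r**2 + 1 → p + 1
  leading term p: no divisor's leading term divides it; move p to the remainder.
  leading term 1: no divisor's leading term divides it; move 1 to the remainder.
  normal form = p + 1.
The normal form is nonzero, so h ∉ I. Since h minus its normal form lies in I, I + (h) = I + (n) where n = p + 1; decide whether this ideal is the whole ring.
Run Buchberger on G together with n (pairs among the g_i already reduce to 0 since G is a Gröbner basis):
g_1 = p**2 + r**2, LT = p**2.
g_2 = p*r + p, LT = p*r.
g_3 = q + r, LT = q.
g_4 = r**3 + r**2, LT = r**3.
n = p + 1, LT = p.

S(g_1,g_2): lcm = p**2*r. S = p**2 + r**3.
  leading term p**2: subtract (1)·g_1 from p**2 + r**3 → r**3 + r**2
  leading term r**3: subtract (1)·g_4 from r**3 + r**2 → 0
  remainder 0.

S(g_1,g_3): leading monomials are coprime, so the S-polynomial reduces to 0 (Buchberger's first criterion).
S(g_1,g_4): leading monomials are coprime, so the S-polynomial reduces to 0 (Buchberger's first criterion).
S(g_1,n): lcm = p**2. S = p + r**2.
  leading term p: subtract (1)·n from p + r**2 → r**2 + 1
  leading term r**2: no divisor's leading term divides it; move r**2 to the remainder.
  leading term 1: no divisor's leading term divides it; move 1 to the remainder.
  remainder r**2 + 1 ≠ 0; add m_6 = r**2 + 1 to the basis.

S(g_2,g_3): leading monomials are coprime, so the S-polynomial reduces to 0 (Buchberger's first criterion).
S(g_2,g_4): lcm = p*r**3. S = 0.
  remainder 0.

S(g_2,n): lcm = p*r. S = p + r.
  leading term p: subtract (1)·n from p + r → r + 1
  leading term r: no divisor's leading term divides it; move r to the remainder.
  leading term 1: no divisor's leading term divides it; move 1 to the remainder.
  remainder r + 1 ≠ 0; add m_7 = r + 1 to the basis.

S(g_3,g_4): leading monomials are coprime, so the S-polynomial reduces to 0 (Buchberger's first criterion).
S(g_3,n): leading monomials are coprime, so the S-polynomial reduces to 0 (Buchberger's first criterion).
S(g_4,n): leading monomials are coprime, so the S-polynomial reduces to 0 (Buchberger's first criterion).
S(g_1,m_6): leading monomials are coprime, so the S-polynomial reduces to 0 (Buchberger's first criterion).
S(g_2,m_6): lcm = p*r**2. S = p*r + p.
  leading term p*r: subtract (1)·g_2 from p*r + p → 0
  remainder 0.

S(g_3,m_6): leading monomials are coprime, so the S-polynomial reduces to 0 (Buchberger's first criterion).
S(g_4,m_6): lcm = r**3. S = r**2 + r.
  leading term r**2: subtract (1)·m_6 from r**2 + r → r + 1
  leading term r: subtract (1)·m_7 from r + 1 → 0
  remainder 0.

S(n,m_6): leading monomials are coprime, so the S-polynomial reduces to 0 (Buchberger's first criterion).
S(g_1,m_7): leading monomials are coprime, so the S-polynomial reduces to 0 (Buchberger's first criterion).
S(g_2,m_7): lcm = p*r. S = 0.
  remainder 0.

S(g_3,m_7): leading monomials are coprime, so the S-polynomial reduces to 0 (Buchberger's first criterion).
S(g_4,m_7): lcm = r**3. S = 0.
  remainder 0.

S(n,m_7): leading monomials are coprime, so the S-polynomial reduces to 0 (Buchberger's first criterion).
S(m_6,m_7): lcm = r**2. S = r + 1.
  leading term r: subtract (1)·m_7 from r + 1 → 0
  remainder 0.

Every S-polynomial of the final basis reduces to 0, so we have a Gröbner basis.
Inter-reduce: drop elements whose leading term is divisible by another's, tail-reduce, and make monic.
Reduced Gröbner basis: {p + 1, q + 1, r + 1}.
The reduced Gröbner basis of I + (h) is {p + 1, q + 1, r + 1} ≠ {1}, a proper ideal, so the enlarged system stays consistent: h is independent of I, with normal form p + 1.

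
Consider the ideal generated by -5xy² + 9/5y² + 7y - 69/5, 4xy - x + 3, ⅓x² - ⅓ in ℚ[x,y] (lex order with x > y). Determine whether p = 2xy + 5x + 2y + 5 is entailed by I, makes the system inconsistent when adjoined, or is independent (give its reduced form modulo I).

2xy + 5x + 2y + 5 lies in I (it reduces to 0).

First compute the reduced Gröbner basis of I by Buchberger's algorithm.
f_1 = -5xy² + 9/5y² + 7y - 69/5, LT = xy².
f_2 = 4xy - x + 3, LT = xy.
f_3 = ⅓x² - ⅓, LT = x².

S(f_1,f_2): lcm = xy². S = ¼xy - 9/25y² - 43/20y + 69/25.
  reduce S modulo (f_1, f_2, f_3):
  remainder 1/16x - 9/25y² - 43/20y + 1029/400 ≠ 0; add h_4 = 1/16x - 9/25y² - 43/20y + 1029/400 to the basis.

S(f_1,f_3): lcm = x²y². S = -9/25xy² - 7/5xy + 69/25x + y².
  reduce S modulo (f_1, f_2, f_3, h_4):
  remainder 1844/125y² + 412/5y - 12144/125 ≠ 0; add h_5 = 1844/125y² + 412/5y - 12144/125 to the basis.

S(f_2,f_3): lcm = x²y. S = -¼x² + ¾x + y.
  reduce S modulo (f_1, f_2, f_3, h_4, h_5):
  remainder 6154/2305y - 6154/2305 ≠ 0; add h_6 = 6154/2305y - 6154/2305 to the basis.

The other S-polynomials (S(f_1,h_4), S(f_2,h_4), S(f_3,h_4), S(f_1,h_5), S(f_2,h_5), S(f_3,h_5), S(h_4,h_5), S(f_1,h_6), S(f_2,h_6), S(f_3,h_6), S(h_4,h_6), S(h_5,h_6)) all reduce to 0 modulo the current basis, so we have a Gröbner basis.
Inter-reduce: drop elements whose leading term is divisible by another's, tail-reduce, and make monic.
Reduced Gröbner basis: {x + 1, y - 1}.
Label its elements g_1 = x + 1, g_2 = y - 1.

Reduce p = 2xy + 5x + 2y + 5 modulo G:
  leading term xy: subtract (2y)·g_1 from 2xy + 5x + 2y + 5 → 5x + 5
  leading term x: subtract (5)·g_1 from 5x + 5 → 0
  normal form = 0.
Since the normal form is 0, p ∈ I.

Ideal membership is decidable via reduction modulo a Gröbner basis.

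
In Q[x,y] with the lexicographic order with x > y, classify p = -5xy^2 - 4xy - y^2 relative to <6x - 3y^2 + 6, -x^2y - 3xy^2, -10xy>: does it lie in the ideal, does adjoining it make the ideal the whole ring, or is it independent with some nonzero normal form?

-5xy^2 - 4xy - y^2 is independent of I; its normal form modulo I is -y^2.

First compute the reduced Gröbner basis of I by Buchberger's algorithm.
f_1 = 6x - 3y^2 + 6, LT = x.
f_2 = -x^2y - 3xy^2, LT = x^2y.
f_3 = -10xy, LT = xy.

S(f_1,f_2): lcm = x^2y. S = -1/2xy^3 - 3xy^2 + xy.
  reduce S modulo (f_1, f_2, f_3):
  remainder -1/4y^5 - 3/2y^4 + y^3 + 3y^2 - y ≠ 0; add h_4 = -1/4y^5 - 3/2y^4 + y^3 + 3y^2 - y to the basis.

S(f_1,f_3): lcm = xy. S = -1/2y^3 + y.
  reduce S modulo (f_1, f_2, f_3, h_4):
  remainder -1/2y^3 + y ≠ 0; add h_5 = -1/2y^3 + y to the basis.

The other S-polynomials (S(f_2,f_3), S(f_1,h_4), S(f_2,h_4), S(f_3,h_4), S(f_1,h_5), S(f_2,h_5), S(f_3,h_5), S(h_4,h_5)) all reduce to 0 modulo the current basis, so we have a Gröbner basis.
Inter-reduce: drop elements whose leading term is divisible by another's, tail-reduce, and make monic.
Reduced Gröbner basis: {x - 1/2y^2 + 1, y^3 - 2y}.
Label its elements g_1 = x - 1/2y^2 + 1, g_2 = y^3 - 2y.

Reduce p = -5xy^2 - 4xy - y^2 modulo G:
  leading term xy^2: subtract (-5y^2)·g_1 from -5xy^2 - 4xy - y^2 → -4xy - 5/2y^4 + 4y^2
  leading term xy: subtract (-4y)·g_1 from -4xy - 5/2y^4 + 4y^2 → -5/2y^4 - 2y^3 + 4y^2 + 4y
  leading term y^4: subtract (-5/2y)·g_2 from -5/2y^4 - 2y^3 + 4y^2 + 4y → -2y^3 - y^2 + 4y
  leading term y^3: subtract (-2)·g_2 from -2y^3 - y^2 + 4y → -y^2
  leading term y^2: no divisor's leading term divides it; move -y^2 to the remainder.
  normal form = -y^2.
The normal form is nonzero, so p ∉ I. Since p minus its normal form lies in I, I + (p) = I + (r) where r = -y^2; decide whether this ideal is the whole ring.
Run Buchberger on G together with r (pairs among the g_i already reduce to 0 since G is a Gröbner basis):
g_1 = x - 1/2y^2 + 1, LT = x.
g_2 = y^3 - 2y, LT = y^3.
r = -y^2, LT = y^2.

S(g_2,r): lcm = y^3. S = -2y.
  reduce S modulo (g_1, g_2, r):
  remainder -2y ≠ 0; add m_4 = -2y to the basis.

The other S-polynomials (S(g_1,g_2), S(g_1,r), S(g_1,m_4), S(g_2,m_4), S(r,m_4)) all reduce to 0 modulo the current basis, so we have a Gröbner basis.
Inter-reduce: drop elements whose leading term is divisible by another's, tail-reduce, and make monic.
Reduced Gröbner basis: {x + 1, y}.
The reduced Gröbner basis of I + (p) is {x + 1, y} ≠ {1}, a proper ideal, so the enlarged system stays consistent: p is independent of I, with normal form -y^2.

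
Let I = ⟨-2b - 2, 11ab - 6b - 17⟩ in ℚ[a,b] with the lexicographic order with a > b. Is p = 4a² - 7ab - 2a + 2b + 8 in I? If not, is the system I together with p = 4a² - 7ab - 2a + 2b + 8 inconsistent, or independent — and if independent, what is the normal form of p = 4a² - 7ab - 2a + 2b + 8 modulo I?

First compute the reduced Gröbner basis of I by Buchberger's algorithm.
f_1 = -2b - 2, LT = b.
f_2 = 11ab - 6b - 17, LT = ab.

S(f_1,f_2): lcm = ab. S = a + 6/11b + 17/11.
  leading term a: no divisor's leading term divides it; move a to the remainder.
  leading term b: subtract (-3/11)·f_1 from 6/11b + 17/11 → 1
  leading term 1: no divisor's leading term divides it; move 1 to the remainder.
  remainder a + 1 ≠ 0; add h_3 = a + 1 to the basis.

The other S-polynomials (S(f_1,h_3), S(f_2,h_3)) all reduce to 0 modulo the current basis, so we have a Gröbner basis.
Inter-reduce: drop elements whose leading term is divisible by another's, tail-reduce, and make monic.
Reduced Gröbner basis: {a + 1, b + 1}.
Label its elements g_1 = a + 1, g_2 = b + 1.

Reduce p = 4a² - 7ab - 2a + 2b + 8 modulo G:
  leading term a²: subtract (4a)·g_1 from 4a² - 7ab - 2a + 2b + 8 → -7ab - 6a + 2b + 8
  leading term ab: subtract (-7b)·g_1 from -7ab - 6a + 2b + 8 → -6a + 9b + 8
  leading term a: subtract (-6)·g_1 from -6a + 9b + 8 → 9b + 14
  leading term b: subtract (9)·g_2 from 9b + 14 → 5
  leading term 1: no divisor's leading term divides it; move 5 to the remainder.
  normal form = 5.
The normal form is nonzero, so p ∉ I. Since p minus its normal form lies in I, I + (p) = I + (r) where r = 5; decide whether this ideal is the whole ring.
Here r = 5 is a nonzero constant, hence a unit: 1 ∈ I + (p), the Gröbner basis of I + (p) is {1}, and the enlarged system has no common solution — adjoining p is inconsistent.

Ideal membership is decidable via reduction modulo a Gröbner basis.

Adjoining 4a² - 7ab - 2a + 2b + 8 makes the ideal the whole ring: the system is inconsistent.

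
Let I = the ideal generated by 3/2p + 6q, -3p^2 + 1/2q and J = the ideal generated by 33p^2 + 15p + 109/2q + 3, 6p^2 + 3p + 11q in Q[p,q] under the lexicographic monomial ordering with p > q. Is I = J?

No, the ideals differ.

Since reduced Gröbner bases are canonical representatives of ideals under a given ordering, it suffices to compute and compare them.
Buchberger on the first generating set:
f_1 = 3/2p + 6q, LT = p.
f_2 = -3p^2 + 1/2q, LT = p^2.

S(f_1,f_2): lcm = p^2. S = 4pq + 1/6q.
  reduce S modulo (f_1, f_2):
  remainder -16q^2 + 1/6q ≠ 0; add g_3 = -16q^2 + 1/6q to the basis.

The other S-polynomials (S(f_1,g_3), S(f_2,g_3)) all reduce to 0 modulo the current basis, so we have a Gröbner basis.
Inter-reduce: drop elements whose leading term is divisible by another's, tail-reduce, and make monic.
Reduced Gröbner basis: {p + 4q, q^2 - 1/96q}.

Buchberger on the second generating set:
h_1 = 33p^2 + 15p + 109/2q + 3, LT = p^2.
h_2 = 6p^2 + 3p + 11q, LT = p^2.

S(h_1,h_2): lcm = p^2. S = -1/22p - 2/11q + 1/11.
  reduce S modulo (h_1, h_2):
  remainder -1/22p - 2/11q + 1/11 ≠ 0; add k_3 = -1/22p - 2/11q + 1/11 to the basis.

S(h_1,k_3): lcm = p^2. S = -4pq + 27/11p + 109/66q + 1/11.
  reduce S modulo (h_1, h_2, k_3):
  remainder 16q^2 - 97/6q + 5 ≠ 0; add k_4 = 16q^2 - 97/6q + 5 to the basis.

The other S-polynomials (S(h_2,k_3), S(h_1,k_4), S(h_2,k_4), S(k_3,k_4)) all reduce to 0 modulo the current basis, so we have a Gröbner basis.
Inter-reduce: drop elements whose leading term is divisible by another's, tail-reduce, and make monic.
Reduced Gröbner basis: {p + 4q - 2, q^2 - 97/96q + 5/16}.

The bases are distinct; the ideals are different.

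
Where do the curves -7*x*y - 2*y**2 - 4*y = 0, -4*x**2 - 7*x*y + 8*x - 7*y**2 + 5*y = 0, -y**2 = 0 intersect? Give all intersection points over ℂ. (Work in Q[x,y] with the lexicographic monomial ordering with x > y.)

{(0, 0), (2, 0)}

Compute a lex Gröbner basis by Buchberger's algorithm.
f_1 = -7*x*y - 2*y**2 - 4*y, LT = x*y.
f_2 = -4*x**2 - 7*x*y + 8*x - 7*y**2 + 5*y, LT = x**2.
f_3 = -y**2, LT = y**2.

S(f_1,f_2): lcm = x**2*y. S = -41/28*x*y**2 + 18/7*x*y - 7/4*y**3 + 5/4*y**2.
  leading term x*y**2: subtract (41/196*y)·f_1 from -41/28*x*y**2 + 18/7*x*y - 7/4*y**3 + 5/4*y**2 → 18/7*x*y - 261/196*y**3 + 409/196*y**2
  leading term x*y: subtract (-18/49)·f_1 from 18/7*x*y - 261/196*y**3 + 409/196*y**2 → -261/196*y**3 + 265/196*y**2 - 72/49*y
  leading term y**3: subtract (261/196*y)·f_3 from -261/196*y**3 + 265/196*y**2 - 72/49*y → 265/196*y**2 - 72/49*y
  leading term y**2: subtract (-265/196)·f_3 from 265/196*y**2 - 72/49*y → -72/49*y
  leading term y: no divisor's leading term divides it; move -72/49*y to the remainder.
  remainder -72/49*y ≠ 0; add h_4 = -72/49*y to the basis.

S(f_1,f_3): lcm = x*y**2. S = 2/7*y**3 + 4/7*y**2.
  leading term y**3: subtract (-2/7*y)·f_3 from 2/7*y**3 + 4/7*y**2 → 4/7*y**2
  leading term y**2: subtract (-4/7)·f_3 from 4/7*y**2 → 0
  remainder 0.

S(f_2,f_3): leading monomials are coprime, so the S-polynomial reduces to 0 (Buchberger's first criterion).
S(f_1,h_4): lcm = x*y. S = 2/7*y**2 + 4/7*y.
  leading term y**2: subtract (-2/7)·f_3 from 2/7*y**2 + 4/7*y → 4/7*y
  leading term y: subtract (-7/18)·h_4 from 4/7*y → 0
  remainder 0.

S(f_2,h_4): leading monomials are coprime, so the S-polynomial reduces to 0 (Buchberger's first criterion).
S(f_3,h_4): lcm = y**2. S = 0.
  remainder 0.

Every S-polynomial of the final basis reduces to 0, so we have a Gröbner basis.
Inter-reduce: drop elements whose leading term is divisible by another's, tail-reduce, and make monic.
Reduced Gröbner basis: {x**2 - 2*x, y}.

From the last basis element, y = 0, so y takes values in {0}. Each choice, substituted upward through the basis, yields the corresponding point(s) of the solution set.
  y = 0: the earlier basis element becomes x**2 - 2*x = 0, giving x = 0, 2 — points (0, 0), (2, 0).
Substituting each solution back into the original system confirms all equations vanish.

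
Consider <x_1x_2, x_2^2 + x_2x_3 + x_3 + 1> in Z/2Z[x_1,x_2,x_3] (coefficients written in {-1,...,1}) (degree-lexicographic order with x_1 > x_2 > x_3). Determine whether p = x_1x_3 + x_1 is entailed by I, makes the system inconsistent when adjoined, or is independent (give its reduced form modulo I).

First compute the reduced Gröbner basis of I by Buchberger's algorithm.
f_1 = x_1x_2, LT = x_1x_2.
f_2 = x_2^2 + x_2x_3 + x_3 + 1, LT = x_2^2.

S(f_1,f_2): lcm = x_1x_2^2. S = x_1x_2x_3 + x_1x_3 + x_1.
  leading term x_1x_2x_3: subtract (x_3)·f_1 from x_1x_2x_3 + x_1x_3 + x_1 → x_1x_3 + x_1
  leading term x_1x_3: no divisor's leading term divides it; move x_1x_3 to the remainder.
  leading term x_1: no divisor's leading term divides it; move x_1 to the remainder.
  remainder x_1x_3 + x_1 ≠ 0; add h_3 = x_1x_3 + x_1 to the basis.

The other S-polynomials (S(f_1,h_3), S(f_2,h_3)) all reduce to 0 modulo the current basis, so we have a Gröbner basis.
Inter-reduce: drop elements whose leading term is divisible by another's, tail-reduce, and make monic.
Reduced Gröbner basis: {x_1x_2, x_1x_3 + x_1, x_2^2 + x_2x_3 + x_3 + 1}.
Label its elements g_1 = x_1x_2, g_2 = x_1x_3 + x_1, g_3 = x_2^2 + x_2x_3 + x_3 + 1.

Reduce p = x_1x_3 + x_1 modulo G:
  leading term x_1x_3: subtract (1)·g_2 from x_1x_3 + x_1 → 0
  normal form = 0.
Since the normal form is 0, p ∈ I.

The remainder on division by a Gröbner basis is unique — it is the normal form.

x_1x_3 + x_1 lies in I (it reduces to 0).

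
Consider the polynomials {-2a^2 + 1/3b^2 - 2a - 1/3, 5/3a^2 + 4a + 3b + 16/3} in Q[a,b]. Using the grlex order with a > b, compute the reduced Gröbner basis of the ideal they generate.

G = {a^2 + 12/5a + 9/5b + 16/5, b^2 + 42/5a + 54/5b + 91/5}

f_1 = -2a^2 + 1/3b^2 - 2a - 1/3, LT = a^2.
f_2 = 5/3a^2 + 4a + 3b + 16/3, LT = a^2.

S(f_1,f_2): lcm = a^2. S = -1/6b^2 - 7/5a - 9/5b - 91/30.
  leading term b^2: no divisor's leading term divides it; move -1/6b^2 to the remainder.
  leading term a: no divisor's leading term divides it; move -7/5a to the remainder.
  leading term b: no divisor's leading term divides it; move -9/5b to the remainder.
  leading term 1: no divisor's leading term divides it; move -91/30 to the remainder.
  remainder -1/6b^2 - 7/5a - 9/5b - 91/30 ≠ 0; add g_3 = -1/6b^2 - 7/5a - 9/5b - 91/30 to the basis.

S(f_1,g_3): leading monomials are coprime, so the S-polynomial reduces to 0 (Buchberger's first criterion).
S(f_2,g_3): leading monomials are coprime, so the S-polynomial reduces to 0 (Buchberger's first criterion).
Every S-polynomial of the final basis reduces to 0, so we have a Gröbner basis.
Inter-reduce: drop elements whose leading term is divisible by another's, tail-reduce, and make monic.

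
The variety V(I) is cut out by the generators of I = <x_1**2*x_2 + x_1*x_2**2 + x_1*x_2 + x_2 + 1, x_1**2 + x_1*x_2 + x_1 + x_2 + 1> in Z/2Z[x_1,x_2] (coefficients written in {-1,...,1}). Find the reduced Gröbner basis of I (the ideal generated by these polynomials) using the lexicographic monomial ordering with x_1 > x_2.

G = {x_1**2 + x_1*x_2 + x_1 + x_2 + 1, x_2**2 + 1}

f_1 = x_1**2*x_2 + x_1*x_2**2 + x_1*x_2 + x_2 + 1, LT = x_1**2*x_2.
f_2 = x_1**2 + x_1*x_2 + x_1 + x_2 + 1, LT = x_1**2.

S(f_1,f_2): lcm = x_1**2*x_2. S = x_2**2 + 1.
  leading term x_2**2: no divisor's leading term divides it; move x_2**2 to the remainder.
  leading term 1: no divisor's leading term divides it; move 1 to the remainder.
  remainder x_2**2 + 1 ≠ 0; add g_3 = x_2**2 + 1 to the basis.

The other S-polynomials (S(f_1,g_3), S(f_2,g_3)) all reduce to 0 modulo the current basis, so we have a Gröbner basis.
Inter-reduce: drop elements whose leading term is divisible by another's, tail-reduce, and make monic.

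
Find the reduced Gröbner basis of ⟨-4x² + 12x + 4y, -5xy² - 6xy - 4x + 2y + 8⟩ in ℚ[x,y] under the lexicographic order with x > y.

G = {x + 5/24y⁴ - ⅓y³ - 17/60y² - ⅕y - 44/15, y⁵ + 12/5y⁴ + 106/25y³ + 8y² + 152/25y + 32/25}

Buchberger's algorithm terminates because the ascending chain of leading-term ideals stabilizes.

f_1 = -4x² + 12x + 4y, LT = x².
f_2 = -5xy² - 6xy - 4x + 2y + 8, LT = xy².

S(f_1,f_2): lcm = x²y². S = -6/5x²y - ⅘x² - 3xy² + ⅖xy + 8/5x - y³.
  leading term x²y: subtract (3/10y)·f_1 from -6/5x²y - ⅘x² - 3xy² + ⅖xy + 8/5x - y³ → -⅘x² - 3xy² - 16/5xy + 8/5x - y³ - 6/5y²
  leading term x²: subtract (⅕)·f_1 from -⅘x² - 3xy² - 16/5xy + 8/5x - y³ - 6/5y² → -3xy² - 16/5xy - ⅘x - y³ - 6/5y² - ⅘y
  leading term xy²: subtract (⅗)·f_2 from -3xy² - 16/5xy - ⅘x - y³ - 6/5y² - ⅘y → ⅖xy + 8/5x - y³ - 6/5y² - 2y - 24/5
  leading term xy: no divisor's leading term divides it; move ⅖xy to the remainder.
  leading term x: no divisor's leading term divides it; move 8/5x to the remainder.
  leading term y³: no divisor's leading term divides it; move -y³ to the remainder.
  leading term y²: no divisor's leading term divides it; move -6/5y² to the remainder.
  leading term y: no divisor's leading term divides it; move -2y to the remainder.
  leading term 1: no divisor's leading term divides it; move -24/5 to the remainder.
  remainder ⅖xy + 8/5x - y³ - 6/5y² - 2y - 24/5 ≠ 0; add g_3 = ⅖xy + 8/5x - y³ - 6/5y² - 2y - 24/5 to the basis.

S(f_2,g_3): lcm = xy². S = -14/5xy + ⅘x + 5/2y⁴ + 3y³ + 5y² + 58/5y - 8/5.
  leading term xy: subtract (-7)·g_3 from -14/5xy + ⅘x + 5/2y⁴ + 3y³ + 5y² + 58/5y - 8/5 → 12x + 5/2y⁴ - 4y³ - 17/5y² - 12/5y - 176/5
  leading term x: no divisor's leading term divides it; move 12x to the remainder.
  leading term y⁴: no divisor's leading term divides it; move 5/2y⁴ to the remainder.
  leading term y³: no divisor's leading term divides it; move -4y³ to the remainder.
  leading term y²: no divisor's leading term divides it; move -17/5y² to the remainder.
  leading term y: no divisor's leading term divides it; move -12/5y to the remainder.
  leading term 1: no divisor's leading term divides it; move -176/5 to the remainder.
  remainder 12x + 5/2y⁴ - 4y³ - 17/5y² - 12/5y - 176/5 ≠ 0; add g_4 = 12x + 5/2y⁴ - 4y³ - 17/5y² - 12/5y - 176/5 to the basis.

S(f_2,g_4): lcm = xy². S = 6/5xy + ⅘x - 5/24y⁶ + ⅓y⁵ + 17/60y⁴ + ⅕y³ + 44/15y² - ⅖y - 8/5.
  leading term xy: subtract (3)·g_3 from 6/5xy + ⅘x - 5/24y⁶ + ⅓y⁵ + 17/60y⁴ + ⅕y³ + 44/15y² - ⅖y - 8/5 → -4x - 5/24y⁶ + ⅓y⁵ + 17/60y⁴ + 16/5y³ + 98/15y² + 28/5y + 64/5
  leading term x: subtract (-⅓)·g_4 from -4x - 5/24y⁶ + ⅓y⁵ + 17/60y⁴ + 16/5y³ + 98/15y² + 28/5y + 64/5 → -5/24y⁶ + ⅓y⁵ + 67/60y⁴ + 28/15y³ + 27/5y² + 24/5y + 16/15
  leading term y⁶: no divisor's leading term divides it; move -5/24y⁶ to the remainder.
  leading term y⁵: no divisor's leading term divides it; move ⅓y⁵ to the remainder.
  leading term y⁴: no divisor's leading term divides it; move 67/60y⁴ to the remainder.
  leading term y³: no divisor's leading term divides it; move 28/15y³ to the remainder.
  leading term y²: no divisor's leading term divides it; move 27/5y² to the remainder.
  leading term y: no divisor's leading term divides it; move 24/5y to the remainder.
  leading term 1: no divisor's leading term divides it; move 16/15 to the remainder.
  remainder -5/24y⁶ + ⅓y⁵ + 67/60y⁴ + 28/15y³ + 27/5y² + 24/5y + 16/15 ≠ 0; add g_5 = -5/24y⁶ + ⅓y⁵ + 67/60y⁴ + 28/15y³ + 27/5y² + 24/5y + 16/15 to the basis.

S(g_3,g_4): lcm = xy. S = 4x - 5/24y⁵ + ⅓y⁴ - 133/60y³ - 14/5y² - 31/15y - 12.
  leading term x: subtract (⅓)·g_4 from 4x - 5/24y⁵ + ⅓y⁴ - 133/60y³ - 14/5y² - 31/15y - 12 → -5/24y⁵ - ½y⁴ - 53/60y³ - 5/3y² - 19/15y - 4/15
  leading term y⁵: no divisor's leading term divides it; move -5/24y⁵ to the remainder.
  leading term y⁴: no divisor's leading term divides it; move -½y⁴ to the remainder.
  leading term y³: no divisor's leading term divides it; move -53/60y³ to the remainder.
  leading term y²: no divisor's leading term divides it; move -5/3y² to the remainder.
  leading term y: no divisor's leading term divides it; move -19/15y to the remainder.
  leading term 1: no divisor's leading term divides it; move -4/15 to the remainder.
  remainder -5/24y⁵ - ½y⁴ - 53/60y³ - 5/3y² - 19/15y - 4/15 ≠ 0; add g_6 = -5/24y⁵ - ½y⁴ - 53/60y³ - 5/3y² - 19/15y - 4/15 to the basis.

The other S-polynomials (S(f_1,g_3), S(f_1,g_4), S(f_1,g_5), S(f_2,g_5), S(g_3,g_5), S(g_4,g_5), S(f_1,g_6), S(f_2,g_6), S(g_3,g_6), S(g_4,g_6), S(g_5,g_6)) all reduce to 0 modulo the current basis, so we have a Gröbner basis.
Inter-reduce: drop elements whose leading term is divisible by another's, tail-reduce, and make monic.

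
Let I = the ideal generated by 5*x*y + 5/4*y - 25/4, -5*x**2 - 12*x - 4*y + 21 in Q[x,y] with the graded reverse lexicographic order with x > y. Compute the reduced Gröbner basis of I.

f_1 = 5*x*y + 5/4*y - 25/4, LT = x*y.
f_2 = -5*x**2 - 12*x - 4*y + 21, LT = x**2.

S(f_1,f_2): lcm = x**2*y. S = -43/20*x*y - 4/5*y**2 - 5/4*x + 21/5*y.
  leading term x*y: subtract (-43/100)·f_1 from -43/20*x*y - 4/5*y**2 - 5/4*x + 21/5*y → -4/5*y**2 - 5/4*x + 379/80*y - 43/16
  leading term y**2: no divisor's leading term divides it; move -4/5*y**2 to the remainder.
  leading term x: no divisor's leading term divides it; move -5/4*x to the remainder.
  leading term y: no divisor's leading term divides it; move 379/80*y to the remainder.
  leading term 1: no divisor's leading term divides it; move -43/16 to the remainder.
  remainder -4/5*y**2 - 5/4*x + 379/80*y - 43/16 ≠ 0; add g_3 = -4/5*y**2 - 5/4*x + 379/80*y - 43/16 to the basis.

The other S-polynomials (S(f_1,g_3), S(f_2,g_3)) all reduce to 0 modulo the current basis, so we have a Gröbner basis.

G = {x**2 + 12/5*x + 4/5*y - 21/5, x*y + 1/4*y - 5/4, y**2 + 25/16*x - 379/64*y + 215/64}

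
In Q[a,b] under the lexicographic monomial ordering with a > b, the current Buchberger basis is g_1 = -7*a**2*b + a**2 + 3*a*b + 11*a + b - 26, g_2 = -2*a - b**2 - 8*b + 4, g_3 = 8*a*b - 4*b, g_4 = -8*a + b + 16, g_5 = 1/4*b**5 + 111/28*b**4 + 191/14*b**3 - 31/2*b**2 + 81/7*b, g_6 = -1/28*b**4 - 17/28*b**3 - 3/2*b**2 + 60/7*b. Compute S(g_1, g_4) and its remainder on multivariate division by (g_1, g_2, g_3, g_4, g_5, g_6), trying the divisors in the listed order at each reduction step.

S(g_1, g_4) = -1/7*a**2 + 1/8*a*b**2 + 11/7*a*b - 11/7*a - 1/7*b + 26/7; remainder on division = -3/16*b**3 - 25/8*b**2 - 12*b.

lcm(LM(g_1), LM(g_4)) = a**2*b.
S = (lcm/LT(g_1))·g_1 − (lcm/LT(g_4))·g_4 = -1/7*a**2 + 1/8*a*b**2 + 11/7*a*b - 11/7*a - 1/7*b + 26/7.
Reduce S modulo (g_1, g_2, g_3, g_4, g_5, g_6) in that order:
  leading term a**2: subtract (1/14*a)·g_2 from -1/7*a**2 + 1/8*a*b**2 + 11/7*a*b - 11/7*a - 1/7*b + 26/7 → 11/56*a*b**2 + 15/7*a*b - 13/7*a - 1/7*b + 26/7
  leading term a*b**2: subtract (-11/112*b**2)·g_2 from 11/56*a*b**2 + 15/7*a*b - 13/7*a - 1/7*b + 26/7 → 15/7*a*b - 13/7*a - 11/112*b**4 - 11/14*b**3 + 11/28*b**2 - 1/7*b + 26/7
  leading term a*b: subtract (-15/14*b)·g_2 from 15/7*a*b - 13/7*a - 11/112*b**4 - 11/14*b**3 + 11/28*b**2 - 1/7*b + 26/7 → -13/7*a - 11/112*b**4 - 13/7*b**3 - 229/28*b**2 + 29/7*b + 26/7
  leading term a: subtract (13/14)·g_2 from -13/7*a - 11/112*b**4 - 13/7*b**3 - 229/28*b**2 + 29/7*b + 26/7 → -11/112*b**4 - 13/7*b**3 - 29/4*b**2 + 81/7*b
  leading term b**4: subtract (11/4)·g_6 from -11/112*b**4 - 13/7*b**3 - 29/4*b**2 + 81/7*b → -3/16*b**3 - 25/8*b**2 - 12*b
  leading term b**3: no divisor's leading term divides it; move -3/16*b**3 to the remainder.
  leading term b**2: no divisor's leading term divides it; move -25/8*b**2 to the remainder.
  leading term b: no divisor's leading term divides it; move -12*b to the remainder.
The remainder -3/16*b**3 - 25/8*b**2 - 12*b is nonzero, so it would be added as the next basis element.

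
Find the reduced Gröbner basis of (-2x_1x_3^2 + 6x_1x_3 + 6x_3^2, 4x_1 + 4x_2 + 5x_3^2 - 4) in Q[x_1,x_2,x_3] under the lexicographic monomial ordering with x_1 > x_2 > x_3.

G = {x_1 + x_2 + 5/4x_3^2 - 1, x_2x_3^2 - 3x_2x_3 + 5/4x_3^4 - 15/4x_3^3 + 2x_3^2 + 3x_3}

Buchberger's algorithm terminates because the ascending chain of leading-term ideals stabilizes.

f_1 = -2x_1x_3^2 + 6x_1x_3 + 6x_3^2, LT = x_1x_3^2.
f_2 = 4x_1 + 4x_2 + 5x_3^2 - 4, LT = x_1.

S(f_1,f_2): lcm = x_1x_3^2. S = -3x_1x_3 - x_2x_3^2 - 5/4x_3^4 - 2x_3^2.
  leading term x_1x_3: subtract (-3/4x_3)·f_2 from -3x_1x_3 - x_2x_3^2 - 5/4x_3^4 - 2x_3^2 → -x_2x_3^2 + 3x_2x_3 - 5/4x_3^4 + 15/4x_3^3 - 2x_3^2 - 3x_3
  leading term x_2x_3^2: no divisor's leading term divides it; move -x_2x_3^2 to the remainder.
  leading term x_2x_3: no divisor's leading term divides it; move 3x_2x_3 to the remainder.
  leading term x_3^4: no divisor's leading term divides it; move -5/4x_3^4 to the remainder.
  leading term x_3^3: no divisor's leading term divides it; move 15/4x_3^3 to the remainder.
  leading term x_3^2: no divisor's leading term divides it; move -2x_3^2 to the remainder.
  leading term x_3: no divisor's leading term divides it; move -3x_3 to the remainder.
  remainder -x_2x_3^2 + 3x_2x_3 - 5/4x_3^4 + 15/4x_3^3 - 2x_3^2 - 3x_3 ≠ 0; add g_3 = -x_2x_3^2 + 3x_2x_3 - 5/4x_3^4 + 15/4x_3^3 - 2x_3^2 - 3x_3 to the basis.

The other S-polynomials (S(f_1,g_3), S(f_2,g_3)) all reduce to 0 modulo the current basis, so we have a Gröbner basis.
Inter-reduce: drop elements whose leading term is divisible by another's, tail-reduce, and make monic.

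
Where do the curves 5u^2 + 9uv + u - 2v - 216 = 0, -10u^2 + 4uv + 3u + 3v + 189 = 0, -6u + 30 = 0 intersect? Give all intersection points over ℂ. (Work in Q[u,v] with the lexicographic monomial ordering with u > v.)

{(5, 2)}

Compute a lex Gröbner basis by Buchberger's algorithm.
f_1 = 5u^2 + 9uv + u - 2v - 216, LT = u^2.
f_2 = -10u^2 + 4uv + 3u + 3v + 189, LT = u^2.
f_3 = -6u + 30, LT = u.

S(f_1,f_2): lcm = u^2. S = 11/5uv + 1/2u - 1/10v - 243/10.
  reduce S modulo (f_1, f_2, f_3):
  remainder 109/10v - 109/5 ≠ 0; add h_4 = 109/10v - 109/5 to the basis.

The other S-polynomials (S(f_1,f_3), S(f_2,f_3), S(f_1,h_4), S(f_2,h_4), S(f_3,h_4)) all reduce to 0 modulo the current basis, so we have a Gröbner basis.
Inter-reduce: drop elements whose leading term is divisible by another's, tail-reduce, and make monic.
Reduced Gröbner basis: {u - 5, v - 2}.

Since the basis is lex-ordered, v - 2 is univariate in v. Its roots are {2}. Back-substituting each root into the other basis elements fixes the other coordinates.
  v = 2: the earlier basis element becomes u - 5 = 0, giving u = 5 — point (5, 2).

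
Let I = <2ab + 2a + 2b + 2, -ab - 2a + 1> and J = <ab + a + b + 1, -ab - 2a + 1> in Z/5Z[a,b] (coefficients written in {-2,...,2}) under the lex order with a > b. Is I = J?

Yes, the ideals are equal.

For a fixed monomial order, each ideal has a unique reduced Gröbner basis; comparing bases decides equality.
Buchberger on the first generating set:
f_1 = 2ab + 2a + 2b + 2, LT = ab.
f_2 = -ab - 2a + 1, LT = ab.

S(f_1,f_2): lcm = ab. S = -a + b + 2.
  leading term a: no divisor's leading term divides it; move -a to the remainder.
  leading term b: no divisor's leading term divides it; move b to the remainder.
  leading term 1: no divisor's leading term divides it; move 2 to the remainder.
  remainder -a + b + 2 ≠ 0; add g_3 = -a + b + 2 to the basis.

S(f_1,g_3): lcm = ab. S = a + b^2 - 2b + 1.
  leading term a: subtract (-1)·g_3 from a + b^2 - 2b + 1 → b^2 - b - 2
  leading term b^2: no divisor's leading term divides it; move b^2 to the remainder.
  leading term b: no divisor's leading term divides it; move -b to the remainder.
  leading term 1: no divisor's leading term divides it; move -2 to the remainder.
  remainder b^2 - b - 2 ≠ 0; add g_4 = b^2 - b - 2 to the basis.

The other S-polynomials (S(f_2,g_3), S(f_1,g_4), S(f_2,g_4), S(g_3,g_4)) all reduce to 0 modulo the current basis, so we have a Gröbner basis.
Inter-reduce: drop elements whose leading term is divisible by another's, tail-reduce, and make monic.
Reduced Gröbner basis: {a - b - 2, b^2 - b - 2}.

Buchberger on the second generating set:
h_1 = ab + a + b + 1, LT = ab.
h_2 = -ab - 2a + 1, LT = ab.

S(h_1,h_2): lcm = ab. S = -a + b + 2.
  leading term a: no divisor's leading term divides it; move -a to the remainder.
  leading term b: no divisor's leading term divides it; move b to the remainder.
  leading term 1: no divisor's leading term divides it; move 2 to the remainder.
  remainder -a + b + 2 ≠ 0; add k_3 = -a + b + 2 to the basis.

S(h_1,k_3): lcm = ab. S = a + b^2 - 2b + 1.
  leading term a: subtract (-1)·k_3 from a + b^2 - 2b + 1 → b^2 - b - 2
  leading term b^2: no divisor's leading term divides it; move b^2 to the remainder.
  leading term b: no divisor's leading term divides it; move -b to the remainder.
  leading term 1: no divisor's leading term divides it; move -2 to the remainder.
  remainder b^2 - b - 2 ≠ 0; add k_4 = b^2 - b - 2 to the basis.

The other S-polynomials (S(h_2,k_3), S(h_1,k_4), S(h_2,k_4), S(k_3,k_4)) all reduce to 0 modulo the current basis, so we have a Gröbner basis.
Inter-reduce: drop elements whose leading term is divisible by another's, tail-reduce, and make monic.
Reduced Gröbner basis: {a - b - 2, b^2 - b - 2}.

Same reduced basis, so the two generating sets span the same ideal.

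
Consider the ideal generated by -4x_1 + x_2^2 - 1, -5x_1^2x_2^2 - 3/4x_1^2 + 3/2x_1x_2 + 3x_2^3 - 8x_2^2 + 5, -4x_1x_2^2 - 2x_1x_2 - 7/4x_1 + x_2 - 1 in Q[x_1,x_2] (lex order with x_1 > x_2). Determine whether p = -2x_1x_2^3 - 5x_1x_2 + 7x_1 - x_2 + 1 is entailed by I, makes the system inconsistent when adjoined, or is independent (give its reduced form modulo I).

-2x_1x_2^3 - 5x_1x_2 + 7x_1 - x_2 + 1 lies in I (it reduces to 0).

First compute the reduced Gröbner basis of I by Buchberger's algorithm.
f_1 = -4x_1 + x_2^2 - 1, LT = x_1.
f_2 = -5x_1^2x_2^2 - 3/4x_1^2 + 3/2x_1x_2 + 3x_2^3 - 8x_2^2 + 5, LT = x_1^2x_2^2.
f_3 = -4x_1x_2^2 - 2x_1x_2 - 7/4x_1 + x_2 - 1, LT = x_1x_2^2.

S(f_1,f_2): lcm = x_1^2x_2^2. S = -3/20x_1^2 - 1/4x_1x_2^4 + 1/4x_1x_2^2 + 3/10x_1x_2 + 3/5x_2^3 - 8/5x_2^2 + 1.
  reduce S modulo (f_1, f_2, f_3):
  remainder -1/16x_2^6 + 37/320x_2^4 + 27/40x_2^3 - 263/160x_2^2 - 3/40x_2 + 317/320 ≠ 0; add h_4 = -1/16x_2^6 + 37/320x_2^4 + 27/40x_2^3 - 263/160x_2^2 - 3/40x_2 + 317/320 to the basis.

S(f_1,f_3): lcm = x_1x_2^2. S = -1/2x_1x_2 - 7/16x_1 - 1/4x_2^4 + 1/4x_2^2 + 1/4x_2 - 1/4.
  reduce S modulo (f_1, f_2, f_3, h_4):
  remainder -1/4x_2^4 - 1/8x_2^3 + 9/64x_2^2 + 3/8x_2 - 9/64 ≠ 0; add h_5 = -1/4x_2^4 - 1/8x_2^3 + 9/64x_2^2 + 3/8x_2 - 9/64 to the basis.

S(f_2,f_3): lcm = x_1^2x_2^2. S = -1/2x_1^2x_2 - 23/80x_1^2 - 1/20x_1x_2 - 1/4x_1 - 3/5x_2^3 + 8/5x_2^2 - 1.
  reduce S modulo (f_1, f_2, f_3, h_4, h_5):
  remainder -145/256x_2^3 + 31237/20480x_2^2 - 3/640x_2 - 19541/20480 ≠ 0; add h_6 = -145/256x_2^3 + 31237/20480x_2^2 - 3/640x_2 - 19541/20480 to the basis.

S(f_3,h_4): lcm = x_1x_2^6. S = 1/2x_1x_2^5 + 183/80x_1x_2^4 + 54/5x_1x_2^3 - 263/10x_1x_2^2 - 6/5x_1x_2 + 317/20x_1 - 1/4x_2^5 + 1/4x_2^4.
  reduce S modulo (f_1, f_2, f_3, h_4, h_5, h_6):
  remainder 27004447/3712000x_2^2 - 1978561/232000x_2 + 4652529/3712000 ≠ 0; add h_7 = 27004447/3712000x_2^2 - 1978561/232000x_2 + 4652529/3712000 to the basis.

S(f_2,h_6): lcm = x_1^2x_2^3. S = 31237/11600x_1^2x_2^2 + 411/2900x_1^2x_2 - 19541/11600x_1^2 - 3/10x_1x_2^2 - 3/5x_2^4 + 8/5x_2^3 - x_2.
  reduce S modulo (f_1, f_2, f_3, h_4, h_5, h_6, h_7):
  remainder 2208860984239/501202536320x_2 - 2208860984239/501202536320 ≠ 0; add h_8 = 2208860984239/501202536320x_2 - 2208860984239/501202536320 to the basis.

The other S-polynomials (S(f_1,h_4), S(f_2,h_4), S(f_1,h_5), S(f_2,h_5), S(f_3,h_5), S(h_4,h_5), S(f_1,h_6), S(f_3,h_6), S(h_4,h_6), S(h_5,h_6), S(f_1,h_7), S(f_2,h_7), S(f_3,h_7), S(h_4,h_7), S(h_5,h_7), S(h_6,h_7), S(f_1,h_8), S(f_2,h_8), S(f_3,h_8), S(h_4,h_8), S(h_5,h_8), S(h_6,h_8), S(h_7,h_8)) all reduce to 0 modulo the current basis, so we have a Gröbner basis.
Inter-reduce: drop elements whose leading term is divisible by another's, tail-reduce, and make monic.
Reduced Gröbner basis: {x_1, x_2 - 1}.
Label its elements g_1 = x_1, g_2 = x_2 - 1.

Reduce p = -2x_1x_2^3 - 5x_1x_2 + 7x_1 - x_2 + 1 modulo G:
  leading term x_1x_2^3: subtract (-2x_2^3)·g_1 from -2x_1x_2^3 - 5x_1x_2 + 7x_1 - x_2 + 1 → -5x_1x_2 + 7x_1 - x_2 + 1
  leading term x_1x_2: subtract (-5x_2)·g_1 from -5x_1x_2 + 7x_1 - x_2 + 1 → 7x_1 - x_2 + 1
  leading term x_1: subtract (7)·g_1 from 7x_1 - x_2 + 1 → -x_2 + 1
  leading term x_2: subtract (-1)·g_2 from -x_2 + 1 → 0
  normal form = 0.
Since the normal form is 0, p ∈ I.

Ideal membership is decidable via reduction modulo a Gröbner basis.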